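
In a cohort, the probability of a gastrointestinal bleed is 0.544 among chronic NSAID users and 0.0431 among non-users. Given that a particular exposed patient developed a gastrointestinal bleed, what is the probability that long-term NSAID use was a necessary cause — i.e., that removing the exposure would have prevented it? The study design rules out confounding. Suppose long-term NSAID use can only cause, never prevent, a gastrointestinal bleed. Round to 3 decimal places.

Let p₁ = 0.544, p₀ = 0.0431.
Under exogeneity and monotonicity, PN = (p₁ − p₀) / p₁.
PN = (0.544 − 0.0431) / 0.544 = 0.5009 / 0.544 ≈ 0.9208

PN ≈ 0.921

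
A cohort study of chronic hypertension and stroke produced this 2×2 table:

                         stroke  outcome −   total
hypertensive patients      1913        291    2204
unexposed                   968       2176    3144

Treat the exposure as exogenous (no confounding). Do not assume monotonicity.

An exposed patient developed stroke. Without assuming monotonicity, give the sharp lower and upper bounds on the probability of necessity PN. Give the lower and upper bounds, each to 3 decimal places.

0.645 ≤ PN ≤ 0.797

p₁ = P(outcome | exposed) = 1913/2204 = 0.86797
p₀ = P(outcome | unexposed) = 968/3144 = 0.30789
Under exogeneity alone the bounds on PN are max{0,(p₁−p₀)/p₁} ≤ PN ≤ min{1,(1−p₀)/p₁}.
  lower = (p₁ − p₀)/p₁ = 0.56008 / 0.86797 ≈ 0.6453
  upper = min{1, (1 − p₀)/p₁} = 0.69211 / 0.86797 ≈ 0.7974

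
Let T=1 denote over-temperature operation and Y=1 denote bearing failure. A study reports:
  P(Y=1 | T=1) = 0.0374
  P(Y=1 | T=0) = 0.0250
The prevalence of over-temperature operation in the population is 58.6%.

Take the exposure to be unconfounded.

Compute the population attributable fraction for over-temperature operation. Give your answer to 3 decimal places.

PAF ≈ 0.225

Let p₁ = 0.0374, p₀ = 0.025.
Overall risk P(Y=1) = π·p₁ + (1−π)·p₀ = 0.586×0.0374 + 0.414×0.025 = 0.032266.
Under exogeneity, PAF = [P(Y=1) − p₀] / P(Y=1).
PAF = (0.032266 − 0.025) / 0.032266 ≈ 0.2252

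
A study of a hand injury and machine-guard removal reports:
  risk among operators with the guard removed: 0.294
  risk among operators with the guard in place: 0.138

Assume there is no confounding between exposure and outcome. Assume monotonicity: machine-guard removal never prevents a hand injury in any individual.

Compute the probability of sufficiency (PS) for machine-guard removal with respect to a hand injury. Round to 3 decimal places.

PS ≈ 0.181

Let p₁ = 0.294, p₀ = 0.138.
Under exogeneity and monotonicity, PS = (p₁ − p₀) / (1 − p₀).
PS = (0.294 − 0.138) / (1 − 0.138) = 0.156 / 0.862 ≈ 0.1810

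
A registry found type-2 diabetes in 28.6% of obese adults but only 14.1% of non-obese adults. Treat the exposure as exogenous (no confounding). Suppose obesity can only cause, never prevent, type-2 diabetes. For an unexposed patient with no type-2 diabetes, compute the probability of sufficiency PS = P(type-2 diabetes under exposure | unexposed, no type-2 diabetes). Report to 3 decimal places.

p₁ = 0.286, p₀ = 0.141.
Under exogeneity and monotonicity, PS = (p₁ − p₀) / (1 − p₀).
PS = (0.286 − 0.141) / (1 − 0.141) = 0.145 / 0.859 ≈ 0.1688

PS ≈ 0.169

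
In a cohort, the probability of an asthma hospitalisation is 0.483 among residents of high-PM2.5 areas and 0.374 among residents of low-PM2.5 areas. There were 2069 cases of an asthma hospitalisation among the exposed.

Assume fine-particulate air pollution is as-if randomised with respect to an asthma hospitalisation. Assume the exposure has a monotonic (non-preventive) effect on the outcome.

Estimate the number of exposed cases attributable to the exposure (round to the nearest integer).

Let p₁ = 0.483, p₀ = 0.374.
PN = (p₁ − p₀)/p₁ = (0.483 − 0.374) / 0.483 ≈ 0.22567.
Attributable cases ≈ PN × (exposed cases) = 0.22567 × 2069 ≈ 466.92.

about 467 cases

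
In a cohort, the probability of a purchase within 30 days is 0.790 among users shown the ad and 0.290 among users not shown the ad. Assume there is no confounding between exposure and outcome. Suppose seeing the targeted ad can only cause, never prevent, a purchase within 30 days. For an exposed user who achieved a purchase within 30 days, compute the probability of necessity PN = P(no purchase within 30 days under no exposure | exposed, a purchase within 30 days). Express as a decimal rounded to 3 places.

PN ≈ 0.633

Let p₁ = 0.79, p₀ = 0.29.
Under exogeneity and monotonicity, PN = (p₁ − p₀) / p₁.
PN = (0.79 − 0.29) / 0.79 = 0.5 / 0.79 ≈ 0.6329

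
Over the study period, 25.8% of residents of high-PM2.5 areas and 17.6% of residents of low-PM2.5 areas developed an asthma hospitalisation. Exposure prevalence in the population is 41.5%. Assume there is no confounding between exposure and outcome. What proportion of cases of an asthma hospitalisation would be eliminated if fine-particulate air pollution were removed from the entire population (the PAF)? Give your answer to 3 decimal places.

PAF ≈ 0.162

p₁ = 0.258, p₀ = 0.176.
Overall risk P(Y=1) = π·p₁ + (1−π)·p₀ = 0.415×0.258 + 0.585×0.176 = 0.21003.
Under exogeneity, PAF = [P(Y=1) − p₀] / P(Y=1).
PAF = (0.21003 − 0.176) / 0.21003 ≈ 0.1620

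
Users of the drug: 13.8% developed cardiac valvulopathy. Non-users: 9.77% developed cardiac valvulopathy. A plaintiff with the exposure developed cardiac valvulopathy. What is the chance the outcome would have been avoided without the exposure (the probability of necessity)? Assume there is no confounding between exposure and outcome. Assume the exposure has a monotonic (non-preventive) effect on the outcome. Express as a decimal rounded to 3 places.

p₁ = 0.138, p₀ = 0.0977.
Under exogeneity and monotonicity, PN = (p₁ − p₀) / p₁.
PN = (0.138 − 0.0977) / 0.138 = 0.0403 / 0.138 ≈ 0.2920

PN ≈ 0.292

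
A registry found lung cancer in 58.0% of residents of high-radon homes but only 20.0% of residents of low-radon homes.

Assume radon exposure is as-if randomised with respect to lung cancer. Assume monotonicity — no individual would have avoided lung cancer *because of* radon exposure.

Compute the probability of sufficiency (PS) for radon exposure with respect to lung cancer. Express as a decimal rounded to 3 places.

p₁ = 0.58, p₀ = 0.2.
Under exogeneity and monotonicity, PS = (p₁ − p₀) / (1 − p₀).
PS = (0.58 − 0.2) / (1 − 0.2) = 0.38 / 0.8 ≈ 0.4750

PS ≈ 0.475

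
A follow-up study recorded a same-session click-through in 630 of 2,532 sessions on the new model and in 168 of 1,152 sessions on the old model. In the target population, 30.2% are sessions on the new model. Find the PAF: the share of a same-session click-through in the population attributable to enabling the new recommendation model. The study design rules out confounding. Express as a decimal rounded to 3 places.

PAF ≈ 0.176

p₁ = P(outcome | exposed) = 630/2532 = 0.24882
p₀ = P(outcome | unexposed) = 168/1152 = 0.14583
Overall risk P(Y=1) = π·p₁ + (1−π)·p₀ = 0.302×0.24882 + 0.698×0.14583 = 0.17693.
Under exogeneity, PAF = [P(Y=1) − p₀] / P(Y=1).
PAF = (0.17693 − 0.14583) / 0.17693 ≈ 0.1758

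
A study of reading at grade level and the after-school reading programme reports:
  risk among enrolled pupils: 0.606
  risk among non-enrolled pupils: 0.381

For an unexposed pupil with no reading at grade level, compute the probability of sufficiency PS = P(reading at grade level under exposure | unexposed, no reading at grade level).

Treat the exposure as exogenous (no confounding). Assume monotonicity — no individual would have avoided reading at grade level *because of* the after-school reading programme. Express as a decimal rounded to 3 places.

PS ≈ 0.363

Let p₁ = 0.606, p₀ = 0.381.
Under exogeneity and monotonicity, PS = (p₁ − p₀) / (1 − p₀).
PS = (0.606 − 0.381) / (1 − 0.381) = 0.225 / 0.619 ≈ 0.3635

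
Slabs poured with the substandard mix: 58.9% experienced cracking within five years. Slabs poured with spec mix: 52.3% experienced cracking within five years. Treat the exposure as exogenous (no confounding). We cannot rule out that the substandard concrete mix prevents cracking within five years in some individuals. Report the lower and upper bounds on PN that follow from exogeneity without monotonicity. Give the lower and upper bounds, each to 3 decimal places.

p₁ = 0.589, p₀ = 0.523.
Under exogeneity alone the bounds on PN are max{0,(p₁−p₀)/p₁} ≤ PN ≤ min{1,(1−p₀)/p₁}.
  lower = (p₁ − p₀)/p₁ = 0.066 / 0.589 ≈ 0.1121
  upper = min{1, (1 − p₀)/p₁} = 0.477 / 0.589 ≈ 0.8098

0.112 ≤ PN ≤ 0.810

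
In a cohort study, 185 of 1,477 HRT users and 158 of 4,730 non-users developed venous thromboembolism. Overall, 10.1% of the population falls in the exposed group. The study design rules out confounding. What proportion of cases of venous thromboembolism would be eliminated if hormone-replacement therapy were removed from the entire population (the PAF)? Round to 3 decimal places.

PAF ≈ 0.217

p₁ = P(outcome | exposed) = 185/1477 = 0.12525
p₀ = P(outcome | unexposed) = 158/4730 = 0.033404
Overall risk P(Y=1) = π·p₁ + (1−π)·p₀ = 0.101×0.12525 + 0.899×0.033404 = 0.042681.
Under exogeneity, PAF = [P(Y=1) − p₀] / P(Y=1).
PAF = (0.042681 − 0.033404) / 0.042681 ≈ 0.2174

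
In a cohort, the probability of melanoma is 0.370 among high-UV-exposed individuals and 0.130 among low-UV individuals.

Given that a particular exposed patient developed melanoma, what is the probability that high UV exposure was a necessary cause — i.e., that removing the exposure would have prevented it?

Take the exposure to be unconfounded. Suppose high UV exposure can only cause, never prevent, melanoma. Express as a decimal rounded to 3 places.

Let p₁ = 0.37, p₀ = 0.13.
Under exogeneity and monotonicity, PN = (p₁ − p₀) / p₁.
PN = (0.37 − 0.13) / 0.37 = 0.24 / 0.37 ≈ 0.6486

PN ≈ 0.649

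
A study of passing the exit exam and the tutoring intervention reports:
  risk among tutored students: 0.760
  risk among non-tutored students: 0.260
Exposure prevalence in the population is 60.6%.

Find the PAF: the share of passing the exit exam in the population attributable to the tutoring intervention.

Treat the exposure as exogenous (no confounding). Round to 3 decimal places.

Let p₁ = 0.76, p₀ = 0.26.
Overall risk P(Y=1) = π·p₁ + (1−π)·p₀ = 0.606×0.76 + 0.394×0.26 = 0.563.
Under exogeneity, PAF = [P(Y=1) − p₀] / P(Y=1).
PAF = (0.563 − 0.26) / 0.563 ≈ 0.5382

PAF ≈ 0.538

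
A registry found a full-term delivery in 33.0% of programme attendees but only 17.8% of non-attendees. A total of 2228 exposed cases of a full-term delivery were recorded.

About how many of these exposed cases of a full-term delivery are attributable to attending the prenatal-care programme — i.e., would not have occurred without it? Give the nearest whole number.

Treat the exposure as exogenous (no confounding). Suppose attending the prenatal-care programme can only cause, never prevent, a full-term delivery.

p₁ = 0.33, p₀ = 0.178.
PN = (p₁ − p₀)/p₁ = (0.33 − 0.178) / 0.33 ≈ 0.46061.
Attributable cases ≈ PN × (exposed cases) = 0.46061 × 2228 ≈ 1026.23.

about 1026 cases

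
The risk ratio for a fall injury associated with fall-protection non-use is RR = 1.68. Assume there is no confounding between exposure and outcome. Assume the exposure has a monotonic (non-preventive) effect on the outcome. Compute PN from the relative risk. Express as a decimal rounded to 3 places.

PN ≈ 0.405

Under exogeneity and monotonicity, PN = (RR − 1) / RR = 1 − 1/RR.
PN = (1.68 − 1) / 1.68 = 0.68 / 1.68 ≈ 0.4048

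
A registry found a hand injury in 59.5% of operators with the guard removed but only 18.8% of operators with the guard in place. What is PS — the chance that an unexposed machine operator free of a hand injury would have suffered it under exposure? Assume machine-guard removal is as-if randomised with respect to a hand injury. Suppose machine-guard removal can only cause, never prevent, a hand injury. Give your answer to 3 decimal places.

p₁ = 0.595, p₀ = 0.188.
Under exogeneity and monotonicity, PS = (p₁ − p₀) / (1 − p₀).
PS = (0.595 − 0.188) / (1 − 0.188) = 0.407 / 0.812 ≈ 0.5012

PS ≈ 0.501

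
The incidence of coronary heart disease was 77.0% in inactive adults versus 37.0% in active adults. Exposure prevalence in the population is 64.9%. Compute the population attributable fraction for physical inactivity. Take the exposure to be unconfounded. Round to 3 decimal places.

PAF ≈ 0.412

p₁ = 0.77, p₀ = 0.37.
Overall risk P(Y=1) = π·p₁ + (1−π)·p₀ = 0.649×0.77 + 0.351×0.37 = 0.6296.
Under exogeneity, PAF = [P(Y=1) − p₀] / P(Y=1).
PAF = (0.6296 − 0.37) / 0.6296 ≈ 0.4123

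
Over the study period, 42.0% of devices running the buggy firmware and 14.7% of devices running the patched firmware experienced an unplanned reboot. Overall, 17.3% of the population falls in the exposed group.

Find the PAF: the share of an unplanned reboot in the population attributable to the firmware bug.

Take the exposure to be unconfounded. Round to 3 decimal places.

p₁ = 0.42, p₀ = 0.147.
Overall risk P(Y=1) = π·p₁ + (1−π)·p₀ = 0.173×0.42 + 0.827×0.147 = 0.19423.
Under exogeneity, PAF = [P(Y=1) − p₀] / P(Y=1).
PAF = (0.19423 − 0.147) / 0.19423 ≈ 0.2432

PAF ≈ 0.243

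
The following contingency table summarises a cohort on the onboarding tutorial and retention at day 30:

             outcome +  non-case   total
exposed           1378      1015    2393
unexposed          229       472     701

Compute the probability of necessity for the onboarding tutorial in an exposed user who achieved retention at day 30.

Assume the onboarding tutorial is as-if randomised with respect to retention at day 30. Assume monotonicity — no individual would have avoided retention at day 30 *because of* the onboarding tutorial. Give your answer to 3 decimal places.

p₁ = P(outcome | exposed) = 1378/2393 = 0.57585
p₀ = P(outcome | unexposed) = 229/701 = 0.32668
Under exogeneity and monotonicity, PN = (p₁ − p₀)/p₁.
PN = (0.57585 − 0.32668) / 0.57585 ≈ 0.4327

PN ≈ 0.433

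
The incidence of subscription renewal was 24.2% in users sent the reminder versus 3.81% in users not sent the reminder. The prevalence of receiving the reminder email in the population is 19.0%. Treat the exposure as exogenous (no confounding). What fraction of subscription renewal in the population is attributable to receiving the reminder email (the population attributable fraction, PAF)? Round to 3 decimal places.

p₁ = 0.242, p₀ = 0.0381.
Overall risk P(Y=1) = π·p₁ + (1−π)·p₀ = 0.19×0.242 + 0.81×0.0381 = 0.076841.
Under exogeneity, PAF = [P(Y=1) − p₀] / P(Y=1).
PAF = (0.076841 − 0.0381) / 0.076841 ≈ 0.5042

PAF ≈ 0.504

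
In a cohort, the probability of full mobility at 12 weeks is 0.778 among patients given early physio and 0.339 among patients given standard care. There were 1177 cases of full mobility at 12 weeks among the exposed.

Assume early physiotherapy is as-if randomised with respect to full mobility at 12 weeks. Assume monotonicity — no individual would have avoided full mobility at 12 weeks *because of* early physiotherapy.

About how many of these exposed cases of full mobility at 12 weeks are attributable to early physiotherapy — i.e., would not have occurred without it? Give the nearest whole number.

Let p₁ = 0.778, p₀ = 0.339.
PN = (p₁ − p₀)/p₁ = (0.778 − 0.339) / 0.778 ≈ 0.56427.
Attributable cases ≈ PN × (exposed cases) = 0.56427 × 1177 ≈ 664.14.

about 664 cases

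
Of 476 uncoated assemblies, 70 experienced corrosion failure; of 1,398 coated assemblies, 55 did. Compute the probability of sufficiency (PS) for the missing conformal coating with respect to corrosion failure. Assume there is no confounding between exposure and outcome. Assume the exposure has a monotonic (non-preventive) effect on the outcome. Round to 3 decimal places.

PS ≈ 0.112

p₁ = P(outcome | exposed) = 70/476 = 0.14706
p₀ = P(outcome | unexposed) = 55/1398 = 0.039342
Under exogeneity and monotonicity, PS = (p₁ − p₀) / (1 − p₀).
PS = (0.14706 − 0.039342) / (1 − 0.039342) = 0.10772 / 0.96066 ≈ 0.1121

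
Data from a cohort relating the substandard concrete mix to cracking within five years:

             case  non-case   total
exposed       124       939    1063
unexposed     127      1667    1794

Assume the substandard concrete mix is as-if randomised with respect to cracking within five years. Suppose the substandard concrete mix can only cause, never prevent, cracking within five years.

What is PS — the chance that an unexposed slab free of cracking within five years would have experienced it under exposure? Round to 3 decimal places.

PS ≈ 0.049

p₁ = P(outcome | exposed) = 124/1063 = 0.11665
p₀ = P(outcome | unexposed) = 127/1794 = 0.070792
Under exogeneity and monotonicity, PS = (p₁ − p₀)/(1 − p₀).
PS = (0.11665 − 0.070792) / 0.92921 ≈ 0.0494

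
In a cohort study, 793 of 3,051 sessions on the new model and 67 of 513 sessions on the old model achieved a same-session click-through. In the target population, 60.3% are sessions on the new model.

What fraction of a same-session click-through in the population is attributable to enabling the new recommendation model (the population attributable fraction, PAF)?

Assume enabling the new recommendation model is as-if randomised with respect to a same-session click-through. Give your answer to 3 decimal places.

PAF ≈ 0.374

p₁ = P(outcome | exposed) = 793/3051 = 0.25991
p₀ = P(outcome | unexposed) = 67/513 = 0.1306
Overall risk P(Y=1) = π·p₁ + (1−π)·p₀ = 0.603×0.25991 + 0.397×0.1306 = 0.20858.
Under exogeneity, PAF = [P(Y=1) − p₀] / P(Y=1).
PAF = (0.20858 − 0.1306) / 0.20858 ≈ 0.3738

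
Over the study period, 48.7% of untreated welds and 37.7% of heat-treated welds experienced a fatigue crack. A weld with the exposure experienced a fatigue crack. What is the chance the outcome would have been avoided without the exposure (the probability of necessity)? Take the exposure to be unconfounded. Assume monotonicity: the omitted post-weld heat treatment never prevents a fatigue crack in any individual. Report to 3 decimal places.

PN ≈ 0.226

p₁ = 0.487, p₀ = 0.377.
Under exogeneity and monotonicity, PN = (p₁ − p₀) / p₁.
PN = (0.487 − 0.377) / 0.487 = 0.11 / 0.487 ≈ 0.2259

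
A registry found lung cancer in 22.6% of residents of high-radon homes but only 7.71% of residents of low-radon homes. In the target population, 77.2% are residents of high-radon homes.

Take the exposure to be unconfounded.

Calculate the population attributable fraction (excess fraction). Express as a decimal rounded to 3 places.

p₁ = 0.226, p₀ = 0.0771.
Overall risk P(Y=1) = π·p₁ + (1−π)·p₀ = 0.772×0.226 + 0.228×0.0771 = 0.19205.
Under exogeneity, PAF = [P(Y=1) − p₀] / P(Y=1).
PAF = (0.19205 − 0.0771) / 0.19205 ≈ 0.5985

PAF ≈ 0.599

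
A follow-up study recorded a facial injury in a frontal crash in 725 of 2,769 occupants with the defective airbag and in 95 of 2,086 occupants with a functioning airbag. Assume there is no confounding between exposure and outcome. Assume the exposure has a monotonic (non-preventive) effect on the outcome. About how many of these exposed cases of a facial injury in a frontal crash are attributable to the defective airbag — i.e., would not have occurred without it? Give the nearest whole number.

p₁ = P(outcome | exposed) = 725/2769 = 0.26183
p₀ = P(outcome | unexposed) = 95/2086 = 0.045542
PN = (p₁ − p₀)/p₁ = (0.26183 − 0.045542) / 0.26183 ≈ 0.82606.
Attributable cases ≈ PN × (exposed cases) = 0.82606 × 725 ≈ 598.90.

about 599 cases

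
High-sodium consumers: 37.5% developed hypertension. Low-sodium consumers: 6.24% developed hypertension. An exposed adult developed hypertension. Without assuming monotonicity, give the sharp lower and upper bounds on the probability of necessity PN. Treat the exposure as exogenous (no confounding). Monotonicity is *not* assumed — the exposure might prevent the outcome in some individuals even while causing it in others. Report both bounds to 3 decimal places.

0.834 ≤ PN ≤ 1.000

p₁ = 0.375, p₀ = 0.0624.
Under exogeneity alone the bounds on PN are max{0,(p₁−p₀)/p₁} ≤ PN ≤ min{1,(1−p₀)/p₁}.
  lower = (p₁ − p₀)/p₁ = 0.3126 / 0.375 ≈ 0.8336
  upper = min{1, (1 − p₀)/p₁} = 0.9376 / 0.375 ≈ 2.5003 → capped at 1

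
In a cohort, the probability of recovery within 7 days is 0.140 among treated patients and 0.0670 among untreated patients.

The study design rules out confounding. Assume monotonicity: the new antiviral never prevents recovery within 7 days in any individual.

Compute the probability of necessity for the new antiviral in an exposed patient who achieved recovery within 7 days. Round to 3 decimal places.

Let p₁ = 0.14, p₀ = 0.067.
Under exogeneity and monotonicity, PN = (p₁ − p₀) / p₁.
PN = (0.14 − 0.067) / 0.14 = 0.073 / 0.14 ≈ 0.5214

PN ≈ 0.521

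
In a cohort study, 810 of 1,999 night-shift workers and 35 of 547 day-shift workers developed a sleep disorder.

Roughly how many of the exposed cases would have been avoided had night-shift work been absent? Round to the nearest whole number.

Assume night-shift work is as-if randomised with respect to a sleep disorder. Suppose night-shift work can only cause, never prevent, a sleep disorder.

p₁ = P(outcome | exposed) = 810/1999 = 0.4052
p₀ = P(outcome | unexposed) = 35/547 = 0.063985
PN = (p₁ − p₀)/p₁ = (0.4052 − 0.063985) / 0.4052 ≈ 0.84209.
Attributable cases ≈ PN × (exposed cases) = 0.84209 × 810 ≈ 682.09.

about 682 cases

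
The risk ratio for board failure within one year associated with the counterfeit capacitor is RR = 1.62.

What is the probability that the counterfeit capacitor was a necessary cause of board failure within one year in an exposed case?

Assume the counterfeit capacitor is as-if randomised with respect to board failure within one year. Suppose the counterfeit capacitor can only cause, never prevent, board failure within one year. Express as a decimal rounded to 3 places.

PN ≈ 0.383

Under exogeneity and monotonicity, PN = (RR − 1) / RR = 1 − 1/RR.
PN = (1.62 − 1) / 1.62 = 0.62 / 1.62 ≈ 0.3827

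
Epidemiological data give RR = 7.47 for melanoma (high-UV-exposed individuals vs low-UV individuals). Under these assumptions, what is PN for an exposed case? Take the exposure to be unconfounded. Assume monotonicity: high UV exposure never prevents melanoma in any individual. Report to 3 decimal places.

PN ≈ 0.866

Under exogeneity and monotonicity, PN = (RR − 1) / RR = 1 − 1/RR.
PN = (7.47 − 1) / 7.47 = 6.47 / 7.47 ≈ 0.8661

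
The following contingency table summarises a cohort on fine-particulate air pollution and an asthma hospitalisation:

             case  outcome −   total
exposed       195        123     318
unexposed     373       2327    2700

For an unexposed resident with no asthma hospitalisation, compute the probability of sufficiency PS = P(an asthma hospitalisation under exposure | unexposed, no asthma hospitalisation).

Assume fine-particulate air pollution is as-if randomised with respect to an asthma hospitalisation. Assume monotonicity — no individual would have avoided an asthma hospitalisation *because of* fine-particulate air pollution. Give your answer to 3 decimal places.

PS ≈ 0.551

p₁ = P(outcome | exposed) = 195/318 = 0.61321
p₀ = P(outcome | unexposed) = 373/2700 = 0.13815
Under exogeneity and monotonicity, PS = (p₁ − p₀)/(1 − p₀).
PS = (0.61321 − 0.13815) / 0.86185 ≈ 0.5512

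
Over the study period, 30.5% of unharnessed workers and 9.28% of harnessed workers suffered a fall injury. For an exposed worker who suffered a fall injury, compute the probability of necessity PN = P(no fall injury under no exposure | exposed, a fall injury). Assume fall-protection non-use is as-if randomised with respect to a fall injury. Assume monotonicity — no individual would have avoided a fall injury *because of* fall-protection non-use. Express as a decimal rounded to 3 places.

p₁ = 0.305, p₀ = 0.0928.
Under exogeneity and monotonicity, PN = (p₁ − p₀) / p₁.
PN = (0.305 − 0.0928) / 0.305 = 0.2122 / 0.305 ≈ 0.6957

PN ≈ 0.696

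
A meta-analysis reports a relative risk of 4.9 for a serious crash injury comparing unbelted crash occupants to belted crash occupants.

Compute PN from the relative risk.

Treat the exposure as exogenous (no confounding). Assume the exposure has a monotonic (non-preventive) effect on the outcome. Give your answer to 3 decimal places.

Under exogeneity and monotonicity, PN = (RR − 1) / RR = 1 − 1/RR.
PN = (4.9 − 1) / 4.9 = 3.9 / 4.9 ≈ 0.7959

PN ≈ 0.796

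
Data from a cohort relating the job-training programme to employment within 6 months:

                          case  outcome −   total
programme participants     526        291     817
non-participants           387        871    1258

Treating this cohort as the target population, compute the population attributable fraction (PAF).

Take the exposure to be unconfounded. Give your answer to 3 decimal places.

p₁ = P(outcome | exposed) = 526/817 = 0.64382
p₀ = P(outcome | unexposed) = 387/1258 = 0.30763
Exposure prevalence π = 817/2075 = 0.39373; overall risk P(Y=1) = 0.44.
Under exogeneity, PAF = [P(Y=1) − p₀]/P(Y=1).
PAF = (0.44 − 0.30763) / 0.44 ≈ 0.3008

PAF ≈ 0.301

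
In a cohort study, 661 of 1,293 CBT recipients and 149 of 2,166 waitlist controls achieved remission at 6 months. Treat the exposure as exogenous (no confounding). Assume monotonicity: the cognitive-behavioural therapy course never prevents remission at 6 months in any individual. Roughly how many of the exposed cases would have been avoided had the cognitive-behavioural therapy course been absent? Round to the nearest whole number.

about 572 cases

p₁ = P(outcome | exposed) = 661/1293 = 0.51121
p₀ = P(outcome | unexposed) = 149/2166 = 0.06879
PN = (p₁ − p₀)/p₁ = (0.51121 − 0.06879) / 0.51121 ≈ 0.86544.
Attributable cases ≈ PN × (exposed cases) = 0.86544 × 661 ≈ 572.05.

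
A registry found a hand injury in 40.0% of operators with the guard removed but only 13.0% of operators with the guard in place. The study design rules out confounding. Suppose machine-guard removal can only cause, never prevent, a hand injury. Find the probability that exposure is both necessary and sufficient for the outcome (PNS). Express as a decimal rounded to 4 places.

p₁ = 0.4, p₀ = 0.13.
Under exogeneity and monotonicity, PNS = p₁ − p₀.
PNS = 0.4 − 0.13 = 0.27

PNS ≈ 0.2700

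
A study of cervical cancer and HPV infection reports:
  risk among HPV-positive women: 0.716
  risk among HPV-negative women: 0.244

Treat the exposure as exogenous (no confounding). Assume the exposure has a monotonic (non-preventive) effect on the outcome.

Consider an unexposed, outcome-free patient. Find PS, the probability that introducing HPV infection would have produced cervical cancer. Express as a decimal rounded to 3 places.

Let p₁ = 0.716, p₀ = 0.244.
Under exogeneity and monotonicity, PS = (p₁ − p₀) / (1 − p₀).
PS = (0.716 − 0.244) / (1 − 0.244) = 0.472 / 0.756 ≈ 0.6243

PS ≈ 0.624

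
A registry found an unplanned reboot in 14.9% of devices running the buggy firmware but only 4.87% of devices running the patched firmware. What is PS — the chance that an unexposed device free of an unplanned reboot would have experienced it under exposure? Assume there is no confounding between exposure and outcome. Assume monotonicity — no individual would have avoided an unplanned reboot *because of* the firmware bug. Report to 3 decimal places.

p₁ = 0.149, p₀ = 0.0487.
Under exogeneity and monotonicity, PS = (p₁ − p₀) / (1 − p₀).
PS = (0.149 − 0.0487) / (1 − 0.0487) = 0.1003 / 0.9513 ≈ 0.1054

PS ≈ 0.105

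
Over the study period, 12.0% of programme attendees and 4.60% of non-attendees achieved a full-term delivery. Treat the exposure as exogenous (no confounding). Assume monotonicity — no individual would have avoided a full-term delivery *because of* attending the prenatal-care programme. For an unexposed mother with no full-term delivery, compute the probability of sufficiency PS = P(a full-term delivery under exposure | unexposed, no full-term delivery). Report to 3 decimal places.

PS ≈ 0.078

p₁ = 0.12, p₀ = 0.046.
Under exogeneity and monotonicity, PS = (p₁ − p₀) / (1 − p₀).
PS = (0.12 − 0.046) / (1 − 0.046) = 0.074 / 0.954 ≈ 0.0776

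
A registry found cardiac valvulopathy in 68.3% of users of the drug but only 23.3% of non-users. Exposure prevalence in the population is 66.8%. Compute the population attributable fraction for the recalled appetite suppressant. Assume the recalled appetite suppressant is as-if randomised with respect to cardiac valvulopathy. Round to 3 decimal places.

PAF ≈ 0.563

p₁ = 0.683, p₀ = 0.233.
Overall risk P(Y=1) = π·p₁ + (1−π)·p₀ = 0.668×0.683 + 0.332×0.233 = 0.5336.
Under exogeneity, PAF = [P(Y=1) − p₀] / P(Y=1).
PAF = (0.5336 − 0.233) / 0.5336 ≈ 0.5633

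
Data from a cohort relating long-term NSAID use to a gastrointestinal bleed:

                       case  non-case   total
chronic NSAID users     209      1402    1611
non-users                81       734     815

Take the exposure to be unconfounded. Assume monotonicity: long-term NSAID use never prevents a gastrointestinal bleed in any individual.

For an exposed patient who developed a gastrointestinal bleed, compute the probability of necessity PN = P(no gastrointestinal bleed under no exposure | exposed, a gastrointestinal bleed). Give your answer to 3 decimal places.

PN ≈ 0.234

p₁ = P(outcome | exposed) = 209/1611 = 0.12973
p₀ = P(outcome | unexposed) = 81/815 = 0.099387
Under exogeneity and monotonicity, PN = (p₁ − p₀)/p₁.
PN = (0.12973 − 0.099387) / 0.12973 ≈ 0.2339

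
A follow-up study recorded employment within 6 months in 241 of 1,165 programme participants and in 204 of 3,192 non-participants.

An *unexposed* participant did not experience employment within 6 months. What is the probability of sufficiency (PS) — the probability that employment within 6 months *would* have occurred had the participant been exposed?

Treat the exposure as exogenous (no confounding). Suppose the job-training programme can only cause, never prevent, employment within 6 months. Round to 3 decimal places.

PS ≈ 0.153

p₁ = P(outcome | exposed) = 241/1165 = 0.20687
p₀ = P(outcome | unexposed) = 204/3192 = 0.06391
Under exogeneity and monotonicity, PS = (p₁ − p₀) / (1 − p₀).
PS = (0.20687 − 0.06391) / (1 − 0.06391) = 0.14296 / 0.93609 ≈ 0.1527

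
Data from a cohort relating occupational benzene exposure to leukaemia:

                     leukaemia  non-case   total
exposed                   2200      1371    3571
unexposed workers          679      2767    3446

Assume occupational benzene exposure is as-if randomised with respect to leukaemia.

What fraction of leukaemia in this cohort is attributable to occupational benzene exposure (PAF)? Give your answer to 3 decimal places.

p₁ = P(outcome | exposed) = 2200/3571 = 0.61607
p₀ = P(outcome | unexposed) = 679/3446 = 0.19704
Exposure prevalence π = 3571/7017 = 0.50891; overall risk P(Y=1) = 0.41029.
Under exogeneity, PAF = [P(Y=1) − p₀]/P(Y=1).
PAF = (0.41029 − 0.19704) / 0.41029 ≈ 0.5198

PAF ≈ 0.520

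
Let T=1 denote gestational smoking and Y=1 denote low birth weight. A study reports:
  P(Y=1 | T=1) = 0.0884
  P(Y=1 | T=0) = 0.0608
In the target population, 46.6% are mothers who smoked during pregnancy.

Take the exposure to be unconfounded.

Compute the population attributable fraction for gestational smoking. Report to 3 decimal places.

Let p₁ = 0.0884, p₀ = 0.0608.
Overall risk P(Y=1) = π·p₁ + (1−π)·p₀ = 0.466×0.0884 + 0.534×0.0608 = 0.073662.
Under exogeneity, PAF = [P(Y=1) − p₀] / P(Y=1).
PAF = (0.073662 − 0.0608) / 0.073662 ≈ 0.1746

PAF ≈ 0.175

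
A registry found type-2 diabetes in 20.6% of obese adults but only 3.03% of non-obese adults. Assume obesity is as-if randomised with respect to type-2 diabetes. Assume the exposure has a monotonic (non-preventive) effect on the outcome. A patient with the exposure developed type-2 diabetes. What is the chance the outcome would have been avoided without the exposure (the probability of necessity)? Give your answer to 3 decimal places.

PN ≈ 0.853

p₁ = 0.206, p₀ = 0.0303.
Under exogeneity and monotonicity, PN = (p₁ − p₀) / p₁.
PN = (0.206 − 0.0303) / 0.206 = 0.1757 / 0.206 ≈ 0.8529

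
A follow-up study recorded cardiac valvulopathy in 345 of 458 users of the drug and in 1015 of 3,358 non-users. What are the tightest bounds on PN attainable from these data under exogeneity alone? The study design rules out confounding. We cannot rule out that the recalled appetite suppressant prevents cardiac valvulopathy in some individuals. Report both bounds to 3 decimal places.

0.599 ≤ PN ≤ 0.926

p₁ = P(outcome | exposed) = 345/458 = 0.75328
p₀ = P(outcome | unexposed) = 1015/3358 = 0.30226
Under exogeneity alone the bounds on PN are max{0,(p₁−p₀)/p₁} ≤ PN ≤ min{1,(1−p₀)/p₁}.
  lower = (p₁ − p₀)/p₁ = 0.45101 / 0.75328 ≈ 0.5987
  upper = min{1, (1 − p₀)/p₁} = 0.69774 / 0.75328 ≈ 0.9263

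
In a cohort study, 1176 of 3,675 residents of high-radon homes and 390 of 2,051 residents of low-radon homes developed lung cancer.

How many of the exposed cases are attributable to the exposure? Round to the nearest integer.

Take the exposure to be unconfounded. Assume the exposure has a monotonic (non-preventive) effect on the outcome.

about 477 cases

p₁ = P(outcome | exposed) = 1176/3675 = 0.32
p₀ = P(outcome | unexposed) = 390/2051 = 0.19015
PN = (p₁ − p₀)/p₁ = (0.32 − 0.19015) / 0.32 ≈ 0.40578.
Attributable cases ≈ PN × (exposed cases) = 0.40578 × 1176 ≈ 477.19.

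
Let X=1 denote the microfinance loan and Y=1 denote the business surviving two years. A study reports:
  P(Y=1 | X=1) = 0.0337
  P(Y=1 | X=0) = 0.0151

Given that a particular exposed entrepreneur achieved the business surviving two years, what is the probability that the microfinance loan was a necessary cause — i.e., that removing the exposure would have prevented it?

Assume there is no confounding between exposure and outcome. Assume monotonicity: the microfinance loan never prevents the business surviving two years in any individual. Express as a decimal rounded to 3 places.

PN ≈ 0.552

Let p₁ = 0.0337, p₀ = 0.0151.
Under exogeneity and monotonicity, PN = (p₁ − p₀) / p₁.
PN = (0.0337 − 0.0151) / 0.0337 = 0.0186 / 0.0337 ≈ 0.5519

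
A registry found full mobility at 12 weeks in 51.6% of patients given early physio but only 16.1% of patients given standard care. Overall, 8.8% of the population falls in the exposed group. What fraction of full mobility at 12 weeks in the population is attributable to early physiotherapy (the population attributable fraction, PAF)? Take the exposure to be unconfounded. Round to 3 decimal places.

p₁ = 0.516, p₀ = 0.161.
Overall risk P(Y=1) = π·p₁ + (1−π)·p₀ = 0.088×0.516 + 0.912×0.161 = 0.19224.
Under exogeneity, PAF = [P(Y=1) − p₀] / P(Y=1).
PAF = (0.19224 − 0.161) / 0.19224 ≈ 0.1625

PAF ≈ 0.163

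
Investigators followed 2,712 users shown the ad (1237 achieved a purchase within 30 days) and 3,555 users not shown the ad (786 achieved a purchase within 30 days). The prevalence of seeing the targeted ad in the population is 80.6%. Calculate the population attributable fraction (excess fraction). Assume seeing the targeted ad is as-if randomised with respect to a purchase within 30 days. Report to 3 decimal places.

PAF ≈ 0.461

p₁ = P(outcome | exposed) = 1237/2712 = 0.45612
p₀ = P(outcome | unexposed) = 786/3555 = 0.2211
Overall risk P(Y=1) = π·p₁ + (1−π)·p₀ = 0.806×0.45612 + 0.194×0.2211 = 0.41053.
Under exogeneity, PAF = [P(Y=1) − p₀] / P(Y=1).
PAF = (0.41053 − 0.2211) / 0.41053 ≈ 0.4614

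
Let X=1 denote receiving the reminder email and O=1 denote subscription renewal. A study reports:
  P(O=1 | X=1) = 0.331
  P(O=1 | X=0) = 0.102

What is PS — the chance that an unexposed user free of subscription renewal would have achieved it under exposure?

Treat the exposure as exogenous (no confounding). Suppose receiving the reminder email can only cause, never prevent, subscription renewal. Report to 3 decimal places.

PS ≈ 0.255

Let p₁ = 0.331, p₀ = 0.102.
Under exogeneity and monotonicity, PS = (p₁ − p₀) / (1 − p₀).
PS = (0.331 − 0.102) / (1 − 0.102) = 0.229 / 0.898 ≈ 0.2550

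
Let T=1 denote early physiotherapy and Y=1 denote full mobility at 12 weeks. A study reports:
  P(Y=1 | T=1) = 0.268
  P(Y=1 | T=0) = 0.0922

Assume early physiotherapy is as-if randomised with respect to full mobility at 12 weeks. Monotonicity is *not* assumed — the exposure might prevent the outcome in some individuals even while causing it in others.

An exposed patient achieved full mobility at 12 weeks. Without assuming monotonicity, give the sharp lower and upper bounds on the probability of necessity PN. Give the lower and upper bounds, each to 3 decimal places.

0.656 ≤ PN ≤ 1.000

Let p₁ = 0.268, p₀ = 0.0922.
Under exogeneity alone the bounds on PN are max{0,(p₁−p₀)/p₁} ≤ PN ≤ min{1,(1−p₀)/p₁}.
  lower = (p₁ − p₀)/p₁ = 0.1758 / 0.268 ≈ 0.6560
  upper = min{1, (1 − p₀)/p₁} = 0.9078 / 0.268 ≈ 3.3873 → capped at 1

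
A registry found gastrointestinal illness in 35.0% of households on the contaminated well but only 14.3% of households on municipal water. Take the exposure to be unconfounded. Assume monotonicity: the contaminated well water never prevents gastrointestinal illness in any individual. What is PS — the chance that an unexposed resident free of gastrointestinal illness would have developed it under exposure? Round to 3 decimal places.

p₁ = 0.35, p₀ = 0.143.
Under exogeneity and monotonicity, PS = (p₁ − p₀) / (1 − p₀).
PS = (0.35 − 0.143) / (1 − 0.143) = 0.207 / 0.857 ≈ 0.2415

PS ≈ 0.242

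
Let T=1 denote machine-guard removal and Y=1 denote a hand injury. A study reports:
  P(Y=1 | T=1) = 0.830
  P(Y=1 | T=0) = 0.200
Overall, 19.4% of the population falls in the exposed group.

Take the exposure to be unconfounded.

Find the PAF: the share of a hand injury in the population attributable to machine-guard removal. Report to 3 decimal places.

Let p₁ = 0.83, p₀ = 0.2.
Overall risk P(Y=1) = π·p₁ + (1−π)·p₀ = 0.194×0.83 + 0.806×0.2 = 0.32222.
Under exogeneity, PAF = [P(Y=1) − p₀] / P(Y=1).
PAF = (0.32222 − 0.2) / 0.32222 ≈ 0.3793

PAF ≈ 0.379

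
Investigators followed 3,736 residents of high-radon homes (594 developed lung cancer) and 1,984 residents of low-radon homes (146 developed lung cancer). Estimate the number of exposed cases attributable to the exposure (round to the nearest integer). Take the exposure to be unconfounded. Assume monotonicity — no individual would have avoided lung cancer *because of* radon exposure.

p₁ = P(outcome | exposed) = 594/3736 = 0.15899
p₀ = P(outcome | unexposed) = 146/1984 = 0.073589
PN = (p₁ − p₀)/p₁ = (0.15899 − 0.073589) / 0.15899 ≈ 0.53716.
Attributable cases ≈ PN × (exposed cases) = 0.53716 × 594 ≈ 319.07.

about 319 cases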